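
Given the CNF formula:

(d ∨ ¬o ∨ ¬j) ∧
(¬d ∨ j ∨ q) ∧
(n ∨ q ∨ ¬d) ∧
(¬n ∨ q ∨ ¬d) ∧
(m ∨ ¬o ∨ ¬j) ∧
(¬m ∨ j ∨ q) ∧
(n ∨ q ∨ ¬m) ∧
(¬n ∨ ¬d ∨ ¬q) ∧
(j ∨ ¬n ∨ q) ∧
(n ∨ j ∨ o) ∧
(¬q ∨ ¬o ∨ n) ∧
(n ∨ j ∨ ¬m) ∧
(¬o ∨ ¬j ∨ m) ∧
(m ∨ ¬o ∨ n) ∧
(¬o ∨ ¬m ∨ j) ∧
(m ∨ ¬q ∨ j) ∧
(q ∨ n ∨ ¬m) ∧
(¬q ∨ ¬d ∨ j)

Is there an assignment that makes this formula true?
Yes

Yes, the formula is satisfiable.

One satisfying assignment is: d=False, q=False, o=False, n=False, j=True, m=False

Verification: With this assignment, all 18 clauses evaluate to true.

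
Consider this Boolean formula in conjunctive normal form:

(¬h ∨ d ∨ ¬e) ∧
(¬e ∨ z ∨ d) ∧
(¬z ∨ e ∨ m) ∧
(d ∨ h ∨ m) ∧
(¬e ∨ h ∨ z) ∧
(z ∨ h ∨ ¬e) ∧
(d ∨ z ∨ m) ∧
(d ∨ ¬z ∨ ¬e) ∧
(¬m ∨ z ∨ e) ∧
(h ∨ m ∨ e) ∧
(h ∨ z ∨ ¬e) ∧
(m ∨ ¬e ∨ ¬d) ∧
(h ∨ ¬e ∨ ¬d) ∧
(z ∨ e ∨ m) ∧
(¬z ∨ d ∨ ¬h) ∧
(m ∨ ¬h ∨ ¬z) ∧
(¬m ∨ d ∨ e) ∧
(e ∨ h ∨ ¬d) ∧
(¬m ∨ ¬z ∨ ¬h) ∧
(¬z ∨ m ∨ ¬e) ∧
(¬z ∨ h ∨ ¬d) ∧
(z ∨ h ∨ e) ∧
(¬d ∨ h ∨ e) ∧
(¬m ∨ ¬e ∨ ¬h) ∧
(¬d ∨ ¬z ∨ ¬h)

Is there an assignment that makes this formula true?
No

No, the formula is not satisfiable.

No assignment of truth values to the variables can make all 25 clauses true simultaneously.

The formula is UNSAT (unsatisfiable).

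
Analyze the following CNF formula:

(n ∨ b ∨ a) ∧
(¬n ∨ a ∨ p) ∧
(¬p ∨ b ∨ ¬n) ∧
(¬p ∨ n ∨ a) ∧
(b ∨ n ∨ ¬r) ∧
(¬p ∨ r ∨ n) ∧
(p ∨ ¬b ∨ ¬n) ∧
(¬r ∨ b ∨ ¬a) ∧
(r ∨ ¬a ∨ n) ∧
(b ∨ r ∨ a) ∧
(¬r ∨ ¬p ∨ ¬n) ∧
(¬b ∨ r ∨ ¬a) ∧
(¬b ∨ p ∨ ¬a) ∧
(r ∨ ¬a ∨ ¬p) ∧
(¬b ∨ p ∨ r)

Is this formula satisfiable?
Yes

Yes, the formula is satisfiable.

One satisfying assignment is: r=False, p=False, b=False, n=True, a=True

Verification: With this assignment, all 15 clauses evaluate to true.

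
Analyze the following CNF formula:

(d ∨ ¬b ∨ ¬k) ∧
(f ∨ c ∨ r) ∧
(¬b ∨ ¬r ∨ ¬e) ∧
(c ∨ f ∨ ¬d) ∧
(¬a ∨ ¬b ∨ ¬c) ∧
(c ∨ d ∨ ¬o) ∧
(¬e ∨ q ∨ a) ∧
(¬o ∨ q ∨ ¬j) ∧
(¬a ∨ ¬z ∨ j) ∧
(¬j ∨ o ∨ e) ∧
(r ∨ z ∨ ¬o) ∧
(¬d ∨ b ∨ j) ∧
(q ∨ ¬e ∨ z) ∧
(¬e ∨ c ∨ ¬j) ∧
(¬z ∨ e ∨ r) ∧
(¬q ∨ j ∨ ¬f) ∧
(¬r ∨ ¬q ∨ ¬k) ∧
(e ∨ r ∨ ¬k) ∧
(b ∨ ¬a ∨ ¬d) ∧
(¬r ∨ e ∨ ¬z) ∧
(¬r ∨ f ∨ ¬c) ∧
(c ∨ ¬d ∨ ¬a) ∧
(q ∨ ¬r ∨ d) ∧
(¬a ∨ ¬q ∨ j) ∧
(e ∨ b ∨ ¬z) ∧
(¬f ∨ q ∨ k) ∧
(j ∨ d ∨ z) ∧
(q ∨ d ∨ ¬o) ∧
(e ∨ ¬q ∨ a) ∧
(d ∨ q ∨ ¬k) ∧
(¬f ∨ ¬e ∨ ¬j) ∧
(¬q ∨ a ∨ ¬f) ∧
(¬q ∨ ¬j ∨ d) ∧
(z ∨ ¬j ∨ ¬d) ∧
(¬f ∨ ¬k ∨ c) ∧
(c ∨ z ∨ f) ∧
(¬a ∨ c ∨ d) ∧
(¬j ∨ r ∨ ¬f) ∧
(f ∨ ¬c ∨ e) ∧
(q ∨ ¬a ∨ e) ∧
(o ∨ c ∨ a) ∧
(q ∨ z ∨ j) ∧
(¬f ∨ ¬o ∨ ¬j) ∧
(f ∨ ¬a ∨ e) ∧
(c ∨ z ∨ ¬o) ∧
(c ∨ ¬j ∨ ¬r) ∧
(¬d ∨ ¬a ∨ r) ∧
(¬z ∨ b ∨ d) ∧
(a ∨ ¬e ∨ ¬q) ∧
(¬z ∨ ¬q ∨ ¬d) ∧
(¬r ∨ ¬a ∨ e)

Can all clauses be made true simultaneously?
No

No, the formula is not satisfiable.

No assignment of truth values to the variables can make all 51 clauses true simultaneously.

The formula is UNSAT (unsatisfiable).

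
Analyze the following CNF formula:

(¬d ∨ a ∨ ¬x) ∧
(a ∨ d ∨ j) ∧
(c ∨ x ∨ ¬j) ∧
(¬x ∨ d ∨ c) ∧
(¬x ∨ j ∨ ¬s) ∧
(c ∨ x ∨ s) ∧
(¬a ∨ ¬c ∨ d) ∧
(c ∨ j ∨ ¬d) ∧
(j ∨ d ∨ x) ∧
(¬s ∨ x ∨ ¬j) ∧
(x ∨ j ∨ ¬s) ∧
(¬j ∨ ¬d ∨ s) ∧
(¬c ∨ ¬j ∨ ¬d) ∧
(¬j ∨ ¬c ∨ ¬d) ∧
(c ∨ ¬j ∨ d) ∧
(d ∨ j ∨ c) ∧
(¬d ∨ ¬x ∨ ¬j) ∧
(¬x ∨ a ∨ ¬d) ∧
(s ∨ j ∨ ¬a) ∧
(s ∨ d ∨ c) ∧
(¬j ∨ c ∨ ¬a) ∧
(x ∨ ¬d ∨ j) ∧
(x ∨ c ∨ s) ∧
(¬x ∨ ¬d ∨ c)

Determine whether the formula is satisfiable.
Yes

Yes, the formula is satisfiable.

One satisfying assignment is: x=False, a=False, c=True, s=False, j=True, d=False

Verification: With this assignment, all 24 clauses evaluate to true.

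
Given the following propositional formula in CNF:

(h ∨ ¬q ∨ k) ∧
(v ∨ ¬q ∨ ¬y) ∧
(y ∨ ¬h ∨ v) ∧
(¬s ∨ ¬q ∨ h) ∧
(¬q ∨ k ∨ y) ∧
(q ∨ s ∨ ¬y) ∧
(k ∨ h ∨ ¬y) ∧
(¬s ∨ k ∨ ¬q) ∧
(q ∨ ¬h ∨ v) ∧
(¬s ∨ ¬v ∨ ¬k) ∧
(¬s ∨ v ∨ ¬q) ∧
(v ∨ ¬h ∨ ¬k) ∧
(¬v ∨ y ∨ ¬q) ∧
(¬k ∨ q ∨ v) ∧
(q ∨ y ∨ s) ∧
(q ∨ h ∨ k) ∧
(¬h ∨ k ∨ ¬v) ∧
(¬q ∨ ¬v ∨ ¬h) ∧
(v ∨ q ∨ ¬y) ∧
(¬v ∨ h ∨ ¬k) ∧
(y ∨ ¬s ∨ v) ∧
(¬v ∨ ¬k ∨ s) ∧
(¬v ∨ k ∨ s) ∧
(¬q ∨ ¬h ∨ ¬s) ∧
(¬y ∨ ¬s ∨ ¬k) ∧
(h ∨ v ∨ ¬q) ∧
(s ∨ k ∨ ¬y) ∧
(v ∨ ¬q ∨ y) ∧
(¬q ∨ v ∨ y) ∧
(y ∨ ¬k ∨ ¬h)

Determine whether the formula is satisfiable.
No

No, the formula is not satisfiable.

No assignment of truth values to the variables can make all 30 clauses true simultaneously.

The formula is UNSAT (unsatisfiable).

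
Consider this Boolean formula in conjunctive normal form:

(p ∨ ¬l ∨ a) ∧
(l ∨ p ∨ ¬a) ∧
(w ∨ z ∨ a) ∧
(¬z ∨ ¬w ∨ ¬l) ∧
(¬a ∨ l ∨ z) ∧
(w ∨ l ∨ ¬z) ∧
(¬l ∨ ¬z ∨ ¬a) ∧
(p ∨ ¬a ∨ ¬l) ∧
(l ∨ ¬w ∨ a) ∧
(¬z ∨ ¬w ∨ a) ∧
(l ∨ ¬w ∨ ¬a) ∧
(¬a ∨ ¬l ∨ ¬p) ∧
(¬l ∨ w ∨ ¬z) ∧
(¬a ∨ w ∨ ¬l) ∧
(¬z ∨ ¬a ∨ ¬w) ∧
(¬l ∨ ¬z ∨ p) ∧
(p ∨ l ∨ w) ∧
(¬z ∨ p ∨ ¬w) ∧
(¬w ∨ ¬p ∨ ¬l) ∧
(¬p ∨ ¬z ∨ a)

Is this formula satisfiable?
No

No, the formula is not satisfiable.

No assignment of truth values to the variables can make all 20 clauses true simultaneously.

The formula is UNSAT (unsatisfiable).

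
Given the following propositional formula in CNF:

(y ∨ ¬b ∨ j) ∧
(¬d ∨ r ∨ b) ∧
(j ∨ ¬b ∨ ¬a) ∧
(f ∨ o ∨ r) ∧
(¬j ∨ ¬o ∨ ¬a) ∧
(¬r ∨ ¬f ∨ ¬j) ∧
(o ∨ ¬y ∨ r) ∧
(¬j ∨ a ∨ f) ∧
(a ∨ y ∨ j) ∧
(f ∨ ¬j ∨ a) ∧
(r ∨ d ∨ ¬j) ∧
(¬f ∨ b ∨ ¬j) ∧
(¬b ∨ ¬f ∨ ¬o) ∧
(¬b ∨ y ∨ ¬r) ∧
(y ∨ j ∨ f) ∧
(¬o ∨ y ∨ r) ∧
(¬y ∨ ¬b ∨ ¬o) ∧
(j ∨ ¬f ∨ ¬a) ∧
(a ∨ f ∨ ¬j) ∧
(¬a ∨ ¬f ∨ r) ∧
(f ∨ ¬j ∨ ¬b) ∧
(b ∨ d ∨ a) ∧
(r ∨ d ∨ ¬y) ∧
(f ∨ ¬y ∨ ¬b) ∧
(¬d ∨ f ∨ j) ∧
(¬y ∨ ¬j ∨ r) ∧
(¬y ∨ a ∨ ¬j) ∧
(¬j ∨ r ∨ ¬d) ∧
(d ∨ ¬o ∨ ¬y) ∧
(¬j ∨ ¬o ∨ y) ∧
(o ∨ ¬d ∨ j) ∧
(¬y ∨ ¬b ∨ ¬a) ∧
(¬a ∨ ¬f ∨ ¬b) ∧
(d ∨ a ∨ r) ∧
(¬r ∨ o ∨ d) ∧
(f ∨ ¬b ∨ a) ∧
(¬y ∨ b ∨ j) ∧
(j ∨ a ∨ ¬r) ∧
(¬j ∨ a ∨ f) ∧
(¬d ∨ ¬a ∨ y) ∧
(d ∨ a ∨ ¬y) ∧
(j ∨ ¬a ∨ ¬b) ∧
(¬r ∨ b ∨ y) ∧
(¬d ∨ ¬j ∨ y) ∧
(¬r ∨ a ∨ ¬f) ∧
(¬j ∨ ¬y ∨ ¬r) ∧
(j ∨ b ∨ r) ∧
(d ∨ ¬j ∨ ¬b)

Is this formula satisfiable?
No

No, the formula is not satisfiable.

No assignment of truth values to the variables can make all 48 clauses true simultaneously.

The formula is UNSAT (unsatisfiable).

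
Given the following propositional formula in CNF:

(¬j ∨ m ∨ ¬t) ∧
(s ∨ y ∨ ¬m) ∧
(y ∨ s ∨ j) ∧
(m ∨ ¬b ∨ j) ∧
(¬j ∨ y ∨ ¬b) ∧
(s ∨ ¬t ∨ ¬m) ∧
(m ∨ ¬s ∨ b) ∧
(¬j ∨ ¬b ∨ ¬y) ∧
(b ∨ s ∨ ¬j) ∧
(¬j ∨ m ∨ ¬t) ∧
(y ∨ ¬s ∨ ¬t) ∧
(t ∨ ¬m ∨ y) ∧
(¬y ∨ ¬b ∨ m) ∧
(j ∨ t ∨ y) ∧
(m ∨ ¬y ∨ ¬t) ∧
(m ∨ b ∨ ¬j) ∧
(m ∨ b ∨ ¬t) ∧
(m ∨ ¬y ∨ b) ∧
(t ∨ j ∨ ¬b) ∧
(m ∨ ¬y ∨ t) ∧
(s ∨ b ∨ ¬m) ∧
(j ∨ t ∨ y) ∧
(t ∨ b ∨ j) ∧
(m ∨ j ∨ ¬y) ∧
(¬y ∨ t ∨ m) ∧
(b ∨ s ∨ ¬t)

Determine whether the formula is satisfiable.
Yes

Yes, the formula is satisfiable.

One satisfying assignment is: j=False, b=False, s=True, t=True, m=True, y=True

Verification: With this assignment, all 26 clauses evaluate to true.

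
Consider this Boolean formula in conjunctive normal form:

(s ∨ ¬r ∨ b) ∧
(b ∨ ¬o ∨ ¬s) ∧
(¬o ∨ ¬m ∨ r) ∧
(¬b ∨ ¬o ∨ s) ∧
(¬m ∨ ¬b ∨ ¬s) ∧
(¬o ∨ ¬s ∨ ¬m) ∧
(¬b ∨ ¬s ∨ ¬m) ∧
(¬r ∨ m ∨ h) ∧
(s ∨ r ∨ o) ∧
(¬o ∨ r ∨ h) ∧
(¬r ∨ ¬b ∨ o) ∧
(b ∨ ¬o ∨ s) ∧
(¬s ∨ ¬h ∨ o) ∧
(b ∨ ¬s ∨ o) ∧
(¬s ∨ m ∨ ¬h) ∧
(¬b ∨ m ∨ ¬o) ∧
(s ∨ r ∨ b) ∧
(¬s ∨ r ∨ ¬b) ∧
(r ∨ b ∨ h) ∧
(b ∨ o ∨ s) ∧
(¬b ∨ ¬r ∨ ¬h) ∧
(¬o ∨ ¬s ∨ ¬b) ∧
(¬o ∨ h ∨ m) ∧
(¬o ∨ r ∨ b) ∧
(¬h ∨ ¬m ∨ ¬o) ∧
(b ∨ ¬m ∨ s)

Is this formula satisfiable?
No

No, the formula is not satisfiable.

No assignment of truth values to the variables can make all 26 clauses true simultaneously.

The formula is UNSAT (unsatisfiable).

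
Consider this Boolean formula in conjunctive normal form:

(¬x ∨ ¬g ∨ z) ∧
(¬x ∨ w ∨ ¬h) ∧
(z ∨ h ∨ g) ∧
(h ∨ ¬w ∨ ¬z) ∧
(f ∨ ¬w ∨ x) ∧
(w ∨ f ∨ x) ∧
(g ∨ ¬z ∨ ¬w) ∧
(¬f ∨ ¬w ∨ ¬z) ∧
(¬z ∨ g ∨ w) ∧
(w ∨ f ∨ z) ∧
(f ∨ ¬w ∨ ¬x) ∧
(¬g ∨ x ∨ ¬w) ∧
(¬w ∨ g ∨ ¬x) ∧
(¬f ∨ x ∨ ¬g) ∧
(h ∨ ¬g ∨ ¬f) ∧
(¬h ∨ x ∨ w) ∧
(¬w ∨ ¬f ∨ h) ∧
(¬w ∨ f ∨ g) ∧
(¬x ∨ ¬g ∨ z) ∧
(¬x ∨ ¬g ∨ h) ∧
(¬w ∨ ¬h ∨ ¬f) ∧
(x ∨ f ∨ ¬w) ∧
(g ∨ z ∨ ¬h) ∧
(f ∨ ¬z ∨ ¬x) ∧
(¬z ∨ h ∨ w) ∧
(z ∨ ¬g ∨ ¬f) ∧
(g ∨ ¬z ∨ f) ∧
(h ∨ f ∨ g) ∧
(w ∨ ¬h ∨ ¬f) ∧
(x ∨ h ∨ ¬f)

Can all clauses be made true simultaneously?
No

No, the formula is not satisfiable.

No assignment of truth values to the variables can make all 30 clauses true simultaneously.

The formula is UNSAT (unsatisfiable).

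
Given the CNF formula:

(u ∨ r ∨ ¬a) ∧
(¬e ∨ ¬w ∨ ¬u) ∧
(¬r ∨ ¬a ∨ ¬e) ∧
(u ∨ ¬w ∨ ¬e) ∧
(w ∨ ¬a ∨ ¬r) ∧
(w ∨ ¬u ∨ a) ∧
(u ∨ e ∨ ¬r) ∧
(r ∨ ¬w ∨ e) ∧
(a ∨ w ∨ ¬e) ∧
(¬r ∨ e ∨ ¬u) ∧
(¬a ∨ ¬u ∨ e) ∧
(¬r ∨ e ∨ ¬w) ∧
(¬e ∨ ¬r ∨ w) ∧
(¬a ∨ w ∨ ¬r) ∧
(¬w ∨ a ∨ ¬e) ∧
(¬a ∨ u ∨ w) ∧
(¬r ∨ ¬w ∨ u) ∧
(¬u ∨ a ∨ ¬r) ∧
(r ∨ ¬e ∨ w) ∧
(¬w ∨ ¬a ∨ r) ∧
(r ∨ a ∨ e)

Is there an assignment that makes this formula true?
No

No, the formula is not satisfiable.

No assignment of truth values to the variables can make all 21 clauses true simultaneously.

The formula is UNSAT (unsatisfiable).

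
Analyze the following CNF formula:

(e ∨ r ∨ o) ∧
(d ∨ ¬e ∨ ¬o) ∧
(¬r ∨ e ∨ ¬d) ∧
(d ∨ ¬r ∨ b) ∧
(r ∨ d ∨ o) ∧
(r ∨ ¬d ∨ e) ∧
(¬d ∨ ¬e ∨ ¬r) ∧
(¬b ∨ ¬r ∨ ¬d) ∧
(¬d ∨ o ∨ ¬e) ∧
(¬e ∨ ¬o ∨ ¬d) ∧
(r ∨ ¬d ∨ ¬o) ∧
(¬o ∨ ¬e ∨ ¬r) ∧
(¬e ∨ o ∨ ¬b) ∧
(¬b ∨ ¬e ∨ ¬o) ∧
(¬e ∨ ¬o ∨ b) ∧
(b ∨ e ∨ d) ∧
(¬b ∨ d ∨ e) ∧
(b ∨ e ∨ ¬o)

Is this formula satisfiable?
No

No, the formula is not satisfiable.

No assignment of truth values to the variables can make all 18 clauses true simultaneously.

The formula is UNSAT (unsatisfiable).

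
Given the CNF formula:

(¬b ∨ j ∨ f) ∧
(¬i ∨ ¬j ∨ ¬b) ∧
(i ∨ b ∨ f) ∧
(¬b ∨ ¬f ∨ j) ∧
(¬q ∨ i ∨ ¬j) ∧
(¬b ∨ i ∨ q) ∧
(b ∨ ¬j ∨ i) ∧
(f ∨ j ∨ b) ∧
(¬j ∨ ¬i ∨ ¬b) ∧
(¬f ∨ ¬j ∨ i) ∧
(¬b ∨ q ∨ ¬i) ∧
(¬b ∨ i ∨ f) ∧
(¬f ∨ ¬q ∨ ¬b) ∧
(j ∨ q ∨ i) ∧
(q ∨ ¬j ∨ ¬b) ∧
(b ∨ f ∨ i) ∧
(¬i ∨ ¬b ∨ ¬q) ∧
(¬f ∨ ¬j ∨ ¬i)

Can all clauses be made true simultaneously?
Yes

Yes, the formula is satisfiable.

One satisfying assignment is: j=False, q=False, i=True, f=True, b=False

Verification: With this assignment, all 18 clauses evaluate to true.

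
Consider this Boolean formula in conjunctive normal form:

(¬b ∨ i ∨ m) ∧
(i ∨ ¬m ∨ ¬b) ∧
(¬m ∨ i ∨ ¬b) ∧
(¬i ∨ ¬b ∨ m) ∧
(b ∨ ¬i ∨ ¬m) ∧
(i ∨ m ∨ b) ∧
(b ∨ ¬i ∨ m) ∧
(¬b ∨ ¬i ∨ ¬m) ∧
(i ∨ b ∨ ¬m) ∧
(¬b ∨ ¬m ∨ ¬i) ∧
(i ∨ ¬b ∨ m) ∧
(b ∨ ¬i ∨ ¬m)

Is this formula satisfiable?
No

No, the formula is not satisfiable.

No assignment of truth values to the variables can make all 12 clauses true simultaneously.

The formula is UNSAT (unsatisfiable).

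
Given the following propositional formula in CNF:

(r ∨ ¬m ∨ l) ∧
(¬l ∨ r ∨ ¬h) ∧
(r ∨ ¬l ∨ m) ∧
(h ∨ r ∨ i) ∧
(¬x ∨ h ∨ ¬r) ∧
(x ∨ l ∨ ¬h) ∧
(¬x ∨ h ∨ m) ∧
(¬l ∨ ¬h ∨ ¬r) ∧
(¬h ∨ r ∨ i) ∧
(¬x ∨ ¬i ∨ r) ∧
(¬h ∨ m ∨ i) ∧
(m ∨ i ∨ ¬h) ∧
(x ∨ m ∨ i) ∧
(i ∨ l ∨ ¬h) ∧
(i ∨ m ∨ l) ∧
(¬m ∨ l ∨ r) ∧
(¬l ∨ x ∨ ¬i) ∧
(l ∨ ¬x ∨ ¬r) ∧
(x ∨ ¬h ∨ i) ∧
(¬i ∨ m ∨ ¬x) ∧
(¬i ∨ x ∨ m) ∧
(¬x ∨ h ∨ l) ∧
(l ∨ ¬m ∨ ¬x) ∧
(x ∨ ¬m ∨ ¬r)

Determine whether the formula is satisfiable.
No

No, the formula is not satisfiable.

No assignment of truth values to the variables can make all 24 clauses true simultaneously.

The formula is UNSAT (unsatisfiable).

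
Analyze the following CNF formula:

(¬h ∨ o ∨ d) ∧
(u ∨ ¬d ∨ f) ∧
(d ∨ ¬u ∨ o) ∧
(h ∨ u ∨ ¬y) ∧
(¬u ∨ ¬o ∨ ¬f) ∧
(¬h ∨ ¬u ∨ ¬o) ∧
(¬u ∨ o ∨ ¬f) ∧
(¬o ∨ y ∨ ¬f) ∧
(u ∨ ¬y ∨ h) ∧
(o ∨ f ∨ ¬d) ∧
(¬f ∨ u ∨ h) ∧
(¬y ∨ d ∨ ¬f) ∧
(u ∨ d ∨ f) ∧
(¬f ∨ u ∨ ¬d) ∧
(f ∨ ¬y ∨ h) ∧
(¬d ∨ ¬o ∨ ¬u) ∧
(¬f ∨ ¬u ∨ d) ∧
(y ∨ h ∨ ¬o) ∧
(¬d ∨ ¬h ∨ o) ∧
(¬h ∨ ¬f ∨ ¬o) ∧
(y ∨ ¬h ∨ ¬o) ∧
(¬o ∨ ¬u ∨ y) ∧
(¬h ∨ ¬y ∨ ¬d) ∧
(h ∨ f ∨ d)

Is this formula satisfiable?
No

No, the formula is not satisfiable.

No assignment of truth values to the variables can make all 24 clauses true simultaneously.

The formula is UNSAT (unsatisfiable).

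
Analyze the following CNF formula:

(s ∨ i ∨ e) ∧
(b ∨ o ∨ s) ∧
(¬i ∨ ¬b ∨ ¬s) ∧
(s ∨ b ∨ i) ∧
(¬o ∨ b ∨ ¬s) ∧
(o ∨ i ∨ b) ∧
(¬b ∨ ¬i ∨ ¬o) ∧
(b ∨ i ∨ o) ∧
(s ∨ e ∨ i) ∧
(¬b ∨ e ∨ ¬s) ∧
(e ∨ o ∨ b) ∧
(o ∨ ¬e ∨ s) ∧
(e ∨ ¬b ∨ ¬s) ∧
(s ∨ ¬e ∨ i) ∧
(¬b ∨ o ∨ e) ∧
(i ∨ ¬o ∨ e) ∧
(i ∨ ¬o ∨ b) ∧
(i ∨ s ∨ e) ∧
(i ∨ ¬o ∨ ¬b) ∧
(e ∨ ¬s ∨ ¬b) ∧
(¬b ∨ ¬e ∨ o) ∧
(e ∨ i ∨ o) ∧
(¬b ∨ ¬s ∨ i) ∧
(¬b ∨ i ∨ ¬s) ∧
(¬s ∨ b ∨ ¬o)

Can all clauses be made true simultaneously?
Yes

Yes, the formula is satisfiable.

One satisfying assignment is: s=False, b=False, i=True, o=True, e=False

Verification: With this assignment, all 25 clauses evaluate to true.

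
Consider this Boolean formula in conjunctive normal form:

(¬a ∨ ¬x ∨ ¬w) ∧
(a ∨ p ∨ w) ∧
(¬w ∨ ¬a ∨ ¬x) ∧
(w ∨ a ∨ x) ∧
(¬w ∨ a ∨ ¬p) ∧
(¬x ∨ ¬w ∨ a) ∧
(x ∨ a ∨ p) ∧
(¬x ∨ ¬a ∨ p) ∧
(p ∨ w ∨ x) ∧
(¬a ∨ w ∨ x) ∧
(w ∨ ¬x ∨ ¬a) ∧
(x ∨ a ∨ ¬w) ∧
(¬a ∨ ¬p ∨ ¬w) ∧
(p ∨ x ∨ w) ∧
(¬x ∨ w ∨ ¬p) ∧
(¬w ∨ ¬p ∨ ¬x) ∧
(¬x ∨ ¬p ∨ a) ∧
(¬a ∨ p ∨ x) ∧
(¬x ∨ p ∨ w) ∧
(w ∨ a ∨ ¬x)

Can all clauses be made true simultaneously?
No

No, the formula is not satisfiable.

No assignment of truth values to the variables can make all 20 clauses true simultaneously.

The formula is UNSAT (unsatisfiable).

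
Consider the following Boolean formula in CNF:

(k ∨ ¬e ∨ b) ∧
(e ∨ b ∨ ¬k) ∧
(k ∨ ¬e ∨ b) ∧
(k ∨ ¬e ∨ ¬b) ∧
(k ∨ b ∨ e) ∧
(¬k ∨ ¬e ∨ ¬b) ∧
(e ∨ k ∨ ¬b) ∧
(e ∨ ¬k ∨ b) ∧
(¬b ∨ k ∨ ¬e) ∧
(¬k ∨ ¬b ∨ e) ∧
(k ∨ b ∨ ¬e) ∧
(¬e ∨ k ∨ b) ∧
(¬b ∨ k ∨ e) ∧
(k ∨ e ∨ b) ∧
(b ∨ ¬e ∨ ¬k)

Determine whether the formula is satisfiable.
No

No, the formula is not satisfiable.

No assignment of truth values to the variables can make all 15 clauses true simultaneously.

The formula is UNSAT (unsatisfiable).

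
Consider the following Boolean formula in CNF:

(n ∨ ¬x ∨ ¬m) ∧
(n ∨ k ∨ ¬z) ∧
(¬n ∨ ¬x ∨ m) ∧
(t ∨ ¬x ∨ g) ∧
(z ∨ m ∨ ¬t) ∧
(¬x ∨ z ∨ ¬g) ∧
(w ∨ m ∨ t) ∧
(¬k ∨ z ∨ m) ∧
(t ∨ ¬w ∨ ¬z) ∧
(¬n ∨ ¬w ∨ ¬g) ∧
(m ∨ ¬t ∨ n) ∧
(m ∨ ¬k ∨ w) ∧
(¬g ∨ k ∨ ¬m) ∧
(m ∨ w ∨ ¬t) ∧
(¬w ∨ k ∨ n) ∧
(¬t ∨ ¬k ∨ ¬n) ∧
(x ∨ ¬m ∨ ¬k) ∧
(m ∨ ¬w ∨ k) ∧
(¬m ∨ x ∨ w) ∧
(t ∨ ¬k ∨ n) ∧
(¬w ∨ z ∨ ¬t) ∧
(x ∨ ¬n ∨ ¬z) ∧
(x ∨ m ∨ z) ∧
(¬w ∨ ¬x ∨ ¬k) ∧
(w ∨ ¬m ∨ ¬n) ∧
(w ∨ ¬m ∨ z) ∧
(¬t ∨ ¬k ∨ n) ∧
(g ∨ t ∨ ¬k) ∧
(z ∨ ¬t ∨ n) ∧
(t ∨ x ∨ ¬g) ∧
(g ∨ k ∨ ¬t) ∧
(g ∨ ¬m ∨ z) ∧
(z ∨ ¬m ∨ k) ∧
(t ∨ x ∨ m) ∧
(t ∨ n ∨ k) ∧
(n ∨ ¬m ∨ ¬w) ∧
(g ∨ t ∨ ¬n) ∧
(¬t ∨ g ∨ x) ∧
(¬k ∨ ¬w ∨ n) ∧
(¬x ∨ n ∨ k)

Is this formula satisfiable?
No

No, the formula is not satisfiable.

No assignment of truth values to the variables can make all 40 clauses true simultaneously.

The formula is UNSAT (unsatisfiable).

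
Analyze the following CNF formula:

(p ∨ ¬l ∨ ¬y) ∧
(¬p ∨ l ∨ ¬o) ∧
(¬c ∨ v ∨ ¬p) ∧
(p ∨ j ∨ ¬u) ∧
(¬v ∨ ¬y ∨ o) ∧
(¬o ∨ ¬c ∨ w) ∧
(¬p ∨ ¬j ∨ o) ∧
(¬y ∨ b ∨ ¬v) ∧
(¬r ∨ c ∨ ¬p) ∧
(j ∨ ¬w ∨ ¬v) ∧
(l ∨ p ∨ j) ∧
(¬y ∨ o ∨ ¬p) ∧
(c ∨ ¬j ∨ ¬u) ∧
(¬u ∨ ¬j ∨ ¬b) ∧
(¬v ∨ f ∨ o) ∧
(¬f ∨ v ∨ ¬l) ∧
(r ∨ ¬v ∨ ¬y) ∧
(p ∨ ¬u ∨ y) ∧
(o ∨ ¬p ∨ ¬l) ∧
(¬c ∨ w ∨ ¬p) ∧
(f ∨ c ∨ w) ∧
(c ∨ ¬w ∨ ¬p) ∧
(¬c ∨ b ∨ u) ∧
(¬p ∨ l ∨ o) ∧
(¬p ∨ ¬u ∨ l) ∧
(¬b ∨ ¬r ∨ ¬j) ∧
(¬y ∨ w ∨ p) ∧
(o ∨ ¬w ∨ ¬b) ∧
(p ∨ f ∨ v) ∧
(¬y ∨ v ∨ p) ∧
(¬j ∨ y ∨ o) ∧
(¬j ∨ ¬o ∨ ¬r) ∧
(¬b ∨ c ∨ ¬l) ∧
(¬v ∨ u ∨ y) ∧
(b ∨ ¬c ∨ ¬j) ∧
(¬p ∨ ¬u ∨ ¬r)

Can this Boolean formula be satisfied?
Yes

Yes, the formula is satisfiable.

One satisfying assignment is: o=True, c=False, u=False, f=True, b=False, v=False, j=True, l=False, r=False, p=False, y=False, w=True

Verification: With this assignment, all 36 clauses evaluate to true.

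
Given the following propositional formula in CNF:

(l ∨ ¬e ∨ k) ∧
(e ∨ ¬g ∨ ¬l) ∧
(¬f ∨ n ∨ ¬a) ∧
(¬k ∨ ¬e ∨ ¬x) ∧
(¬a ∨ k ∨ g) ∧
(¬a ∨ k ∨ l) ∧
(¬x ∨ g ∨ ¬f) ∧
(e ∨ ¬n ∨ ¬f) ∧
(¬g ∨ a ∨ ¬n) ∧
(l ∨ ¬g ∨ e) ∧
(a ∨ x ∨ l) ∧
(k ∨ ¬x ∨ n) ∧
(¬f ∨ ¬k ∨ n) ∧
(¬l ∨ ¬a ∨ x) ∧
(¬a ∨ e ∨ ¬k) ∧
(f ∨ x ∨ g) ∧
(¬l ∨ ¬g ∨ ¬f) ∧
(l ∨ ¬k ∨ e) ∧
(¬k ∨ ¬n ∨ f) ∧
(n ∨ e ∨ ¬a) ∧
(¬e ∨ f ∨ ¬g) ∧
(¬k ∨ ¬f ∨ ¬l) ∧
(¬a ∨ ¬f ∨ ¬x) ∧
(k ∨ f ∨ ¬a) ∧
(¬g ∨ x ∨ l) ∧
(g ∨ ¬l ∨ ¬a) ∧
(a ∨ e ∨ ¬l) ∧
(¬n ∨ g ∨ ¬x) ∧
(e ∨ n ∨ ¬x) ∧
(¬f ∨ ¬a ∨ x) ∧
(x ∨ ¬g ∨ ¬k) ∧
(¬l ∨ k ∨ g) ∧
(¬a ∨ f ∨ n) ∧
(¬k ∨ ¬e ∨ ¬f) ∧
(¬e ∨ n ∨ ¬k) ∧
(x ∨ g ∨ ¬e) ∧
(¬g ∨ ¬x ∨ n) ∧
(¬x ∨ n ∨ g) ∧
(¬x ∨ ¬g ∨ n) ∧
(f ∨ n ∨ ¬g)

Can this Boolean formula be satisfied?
No

No, the formula is not satisfiable.

No assignment of truth values to the variables can make all 40 clauses true simultaneously.

The formula is UNSAT (unsatisfiable).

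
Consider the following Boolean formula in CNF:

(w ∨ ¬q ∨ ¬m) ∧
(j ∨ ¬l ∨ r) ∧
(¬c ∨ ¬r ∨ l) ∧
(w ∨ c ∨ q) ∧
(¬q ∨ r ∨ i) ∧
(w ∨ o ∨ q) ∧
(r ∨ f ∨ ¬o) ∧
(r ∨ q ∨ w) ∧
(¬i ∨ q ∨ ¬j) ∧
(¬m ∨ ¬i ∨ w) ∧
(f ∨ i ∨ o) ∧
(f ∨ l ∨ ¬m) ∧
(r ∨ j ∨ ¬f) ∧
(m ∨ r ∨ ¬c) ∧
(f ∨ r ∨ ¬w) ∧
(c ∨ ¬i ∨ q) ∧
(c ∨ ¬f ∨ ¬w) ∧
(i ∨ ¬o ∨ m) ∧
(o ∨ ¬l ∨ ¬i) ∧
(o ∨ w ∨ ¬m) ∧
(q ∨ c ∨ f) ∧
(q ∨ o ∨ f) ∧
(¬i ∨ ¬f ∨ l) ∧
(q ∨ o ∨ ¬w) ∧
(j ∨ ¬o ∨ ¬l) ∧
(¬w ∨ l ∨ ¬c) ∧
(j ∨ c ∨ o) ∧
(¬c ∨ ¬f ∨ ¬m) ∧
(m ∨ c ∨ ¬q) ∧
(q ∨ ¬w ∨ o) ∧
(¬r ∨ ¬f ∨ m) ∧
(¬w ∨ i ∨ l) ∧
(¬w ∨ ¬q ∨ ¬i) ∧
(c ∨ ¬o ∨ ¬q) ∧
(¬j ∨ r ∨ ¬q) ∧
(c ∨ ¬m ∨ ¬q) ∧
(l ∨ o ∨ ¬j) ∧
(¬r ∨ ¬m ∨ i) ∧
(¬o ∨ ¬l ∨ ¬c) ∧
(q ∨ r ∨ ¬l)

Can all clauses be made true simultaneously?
No

No, the formula is not satisfiable.

No assignment of truth values to the variables can make all 40 clauses true simultaneously.

The formula is UNSAT (unsatisfiable).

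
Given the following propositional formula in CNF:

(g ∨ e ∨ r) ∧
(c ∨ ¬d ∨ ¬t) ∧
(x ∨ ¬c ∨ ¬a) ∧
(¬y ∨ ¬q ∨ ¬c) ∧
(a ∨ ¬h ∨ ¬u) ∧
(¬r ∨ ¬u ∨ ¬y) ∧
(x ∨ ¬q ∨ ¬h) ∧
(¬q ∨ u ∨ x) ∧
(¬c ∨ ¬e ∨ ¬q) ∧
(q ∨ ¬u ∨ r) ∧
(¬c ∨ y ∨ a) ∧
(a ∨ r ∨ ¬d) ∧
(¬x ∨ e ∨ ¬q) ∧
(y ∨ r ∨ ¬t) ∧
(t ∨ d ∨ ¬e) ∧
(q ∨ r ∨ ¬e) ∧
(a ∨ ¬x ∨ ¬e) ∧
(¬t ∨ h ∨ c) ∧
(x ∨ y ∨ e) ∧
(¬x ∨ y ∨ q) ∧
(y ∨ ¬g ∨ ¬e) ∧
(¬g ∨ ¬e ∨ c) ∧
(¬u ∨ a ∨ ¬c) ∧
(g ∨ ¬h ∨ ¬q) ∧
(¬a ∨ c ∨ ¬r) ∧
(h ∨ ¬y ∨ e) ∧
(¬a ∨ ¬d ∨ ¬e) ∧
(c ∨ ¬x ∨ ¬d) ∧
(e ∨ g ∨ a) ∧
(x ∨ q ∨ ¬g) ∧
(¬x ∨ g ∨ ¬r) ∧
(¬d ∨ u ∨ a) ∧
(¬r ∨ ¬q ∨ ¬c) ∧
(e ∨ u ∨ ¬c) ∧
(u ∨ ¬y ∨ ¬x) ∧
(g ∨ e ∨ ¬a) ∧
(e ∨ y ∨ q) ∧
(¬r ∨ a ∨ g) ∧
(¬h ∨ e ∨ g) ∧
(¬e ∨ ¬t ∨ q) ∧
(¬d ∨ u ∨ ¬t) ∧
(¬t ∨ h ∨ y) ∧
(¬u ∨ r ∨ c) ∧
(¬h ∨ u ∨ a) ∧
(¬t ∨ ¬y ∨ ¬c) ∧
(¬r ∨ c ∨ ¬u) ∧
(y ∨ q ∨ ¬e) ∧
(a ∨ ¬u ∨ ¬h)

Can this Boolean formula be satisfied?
No

No, the formula is not satisfiable.

No assignment of truth values to the variables can make all 48 clauses true simultaneously.

The formula is UNSAT (unsatisfiable).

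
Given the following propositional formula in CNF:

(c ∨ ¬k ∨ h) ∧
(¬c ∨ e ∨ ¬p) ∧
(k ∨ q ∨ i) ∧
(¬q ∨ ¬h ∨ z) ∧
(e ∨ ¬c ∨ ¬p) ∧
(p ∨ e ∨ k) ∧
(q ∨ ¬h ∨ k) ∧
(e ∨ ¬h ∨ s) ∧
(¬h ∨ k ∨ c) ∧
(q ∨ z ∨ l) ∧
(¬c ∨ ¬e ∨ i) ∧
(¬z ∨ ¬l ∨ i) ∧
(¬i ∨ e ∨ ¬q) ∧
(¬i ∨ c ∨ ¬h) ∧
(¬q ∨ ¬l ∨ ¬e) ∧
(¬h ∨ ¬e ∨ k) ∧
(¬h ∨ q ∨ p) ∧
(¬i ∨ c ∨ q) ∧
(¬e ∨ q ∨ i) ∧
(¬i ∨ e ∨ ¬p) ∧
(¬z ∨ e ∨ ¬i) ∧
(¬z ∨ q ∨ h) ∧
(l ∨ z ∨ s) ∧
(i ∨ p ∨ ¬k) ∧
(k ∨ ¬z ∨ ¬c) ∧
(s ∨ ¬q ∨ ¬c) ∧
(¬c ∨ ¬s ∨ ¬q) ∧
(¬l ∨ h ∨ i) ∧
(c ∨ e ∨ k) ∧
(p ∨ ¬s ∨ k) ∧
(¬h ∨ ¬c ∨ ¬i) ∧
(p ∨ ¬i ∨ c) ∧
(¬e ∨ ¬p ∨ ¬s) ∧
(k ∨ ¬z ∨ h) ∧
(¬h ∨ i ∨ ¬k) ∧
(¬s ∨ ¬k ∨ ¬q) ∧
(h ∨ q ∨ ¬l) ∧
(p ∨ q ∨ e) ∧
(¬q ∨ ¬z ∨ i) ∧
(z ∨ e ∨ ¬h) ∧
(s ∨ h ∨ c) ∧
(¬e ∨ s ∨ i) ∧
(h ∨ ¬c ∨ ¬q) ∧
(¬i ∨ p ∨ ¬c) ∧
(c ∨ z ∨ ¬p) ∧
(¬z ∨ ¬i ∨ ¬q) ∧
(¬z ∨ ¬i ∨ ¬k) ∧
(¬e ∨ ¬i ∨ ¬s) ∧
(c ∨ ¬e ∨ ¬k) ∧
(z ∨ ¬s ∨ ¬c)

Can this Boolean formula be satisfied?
No

No, the formula is not satisfiable.

No assignment of truth values to the variables can make all 50 clauses true simultaneously.

The formula is UNSAT (unsatisfiable).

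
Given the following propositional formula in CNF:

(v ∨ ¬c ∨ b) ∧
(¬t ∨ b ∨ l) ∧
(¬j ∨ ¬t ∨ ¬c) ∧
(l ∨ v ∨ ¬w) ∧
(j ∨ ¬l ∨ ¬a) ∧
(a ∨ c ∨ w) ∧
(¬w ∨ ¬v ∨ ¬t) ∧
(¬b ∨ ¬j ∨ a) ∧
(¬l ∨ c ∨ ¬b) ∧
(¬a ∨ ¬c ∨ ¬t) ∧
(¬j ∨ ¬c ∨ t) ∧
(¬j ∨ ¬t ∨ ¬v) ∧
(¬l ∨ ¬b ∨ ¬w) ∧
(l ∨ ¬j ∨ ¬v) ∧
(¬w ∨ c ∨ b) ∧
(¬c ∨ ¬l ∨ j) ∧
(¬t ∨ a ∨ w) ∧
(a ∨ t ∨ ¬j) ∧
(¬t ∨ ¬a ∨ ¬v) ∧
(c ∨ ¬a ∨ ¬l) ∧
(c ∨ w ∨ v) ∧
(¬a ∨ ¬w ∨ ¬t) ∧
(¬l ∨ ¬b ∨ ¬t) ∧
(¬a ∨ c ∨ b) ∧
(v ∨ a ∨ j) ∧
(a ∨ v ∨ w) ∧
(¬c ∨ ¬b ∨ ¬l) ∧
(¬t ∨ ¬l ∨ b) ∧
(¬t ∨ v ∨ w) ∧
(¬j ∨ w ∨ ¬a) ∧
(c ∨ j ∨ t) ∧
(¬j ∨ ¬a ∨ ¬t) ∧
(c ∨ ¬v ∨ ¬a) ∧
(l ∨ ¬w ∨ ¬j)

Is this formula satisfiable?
Yes

Yes, the formula is satisfiable.

One satisfying assignment is: v=True, l=False, a=False, c=True, t=False, j=False, b=False, w=False

Verification: With this assignment, all 34 clauses evaluate to true.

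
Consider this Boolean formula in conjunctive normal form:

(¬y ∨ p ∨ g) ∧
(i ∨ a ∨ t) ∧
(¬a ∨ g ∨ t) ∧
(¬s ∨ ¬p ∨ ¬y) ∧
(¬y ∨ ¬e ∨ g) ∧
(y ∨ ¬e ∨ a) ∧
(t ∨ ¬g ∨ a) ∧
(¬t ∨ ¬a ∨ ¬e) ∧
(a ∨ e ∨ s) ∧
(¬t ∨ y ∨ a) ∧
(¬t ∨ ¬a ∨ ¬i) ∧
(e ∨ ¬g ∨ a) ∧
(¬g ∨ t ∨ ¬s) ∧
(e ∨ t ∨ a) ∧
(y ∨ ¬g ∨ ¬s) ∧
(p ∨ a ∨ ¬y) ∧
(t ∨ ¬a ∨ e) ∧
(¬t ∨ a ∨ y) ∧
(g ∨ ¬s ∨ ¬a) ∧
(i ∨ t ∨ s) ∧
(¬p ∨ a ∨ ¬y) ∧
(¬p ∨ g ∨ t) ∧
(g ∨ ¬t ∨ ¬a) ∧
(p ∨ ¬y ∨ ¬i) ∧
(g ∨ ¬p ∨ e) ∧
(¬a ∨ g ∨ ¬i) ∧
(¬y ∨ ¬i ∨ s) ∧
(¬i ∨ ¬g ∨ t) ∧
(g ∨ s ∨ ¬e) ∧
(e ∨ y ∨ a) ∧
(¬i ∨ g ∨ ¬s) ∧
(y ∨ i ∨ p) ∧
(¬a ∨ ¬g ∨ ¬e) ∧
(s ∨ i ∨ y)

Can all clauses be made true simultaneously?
Yes

Yes, the formula is satisfiable.

One satisfying assignment is: p=False, e=False, g=True, t=True, y=True, a=True, s=False, i=False

Verification: With this assignment, all 34 clauses evaluate to true.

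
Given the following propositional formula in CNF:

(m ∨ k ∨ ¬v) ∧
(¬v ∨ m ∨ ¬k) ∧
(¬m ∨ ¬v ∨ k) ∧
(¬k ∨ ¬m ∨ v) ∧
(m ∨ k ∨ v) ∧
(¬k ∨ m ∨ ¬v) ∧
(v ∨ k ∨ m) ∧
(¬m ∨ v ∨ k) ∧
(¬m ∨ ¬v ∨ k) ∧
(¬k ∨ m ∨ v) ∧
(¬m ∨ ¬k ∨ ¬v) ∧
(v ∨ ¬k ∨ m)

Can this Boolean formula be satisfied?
No

No, the formula is not satisfiable.

No assignment of truth values to the variables can make all 12 clauses true simultaneously.

The formula is UNSAT (unsatisfiable).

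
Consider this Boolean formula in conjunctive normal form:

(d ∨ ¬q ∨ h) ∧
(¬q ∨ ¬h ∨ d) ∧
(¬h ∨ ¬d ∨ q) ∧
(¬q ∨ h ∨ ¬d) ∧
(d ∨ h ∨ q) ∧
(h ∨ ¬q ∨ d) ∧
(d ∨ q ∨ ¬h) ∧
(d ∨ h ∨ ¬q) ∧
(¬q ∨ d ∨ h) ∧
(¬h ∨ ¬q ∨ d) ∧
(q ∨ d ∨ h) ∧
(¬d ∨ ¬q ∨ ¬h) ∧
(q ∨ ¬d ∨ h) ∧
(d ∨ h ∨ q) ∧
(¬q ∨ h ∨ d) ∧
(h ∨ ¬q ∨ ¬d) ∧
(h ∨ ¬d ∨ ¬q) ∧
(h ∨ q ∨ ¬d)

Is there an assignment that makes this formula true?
No

No, the formula is not satisfiable.

No assignment of truth values to the variables can make all 18 clauses true simultaneously.

The formula is UNSAT (unsatisfiable).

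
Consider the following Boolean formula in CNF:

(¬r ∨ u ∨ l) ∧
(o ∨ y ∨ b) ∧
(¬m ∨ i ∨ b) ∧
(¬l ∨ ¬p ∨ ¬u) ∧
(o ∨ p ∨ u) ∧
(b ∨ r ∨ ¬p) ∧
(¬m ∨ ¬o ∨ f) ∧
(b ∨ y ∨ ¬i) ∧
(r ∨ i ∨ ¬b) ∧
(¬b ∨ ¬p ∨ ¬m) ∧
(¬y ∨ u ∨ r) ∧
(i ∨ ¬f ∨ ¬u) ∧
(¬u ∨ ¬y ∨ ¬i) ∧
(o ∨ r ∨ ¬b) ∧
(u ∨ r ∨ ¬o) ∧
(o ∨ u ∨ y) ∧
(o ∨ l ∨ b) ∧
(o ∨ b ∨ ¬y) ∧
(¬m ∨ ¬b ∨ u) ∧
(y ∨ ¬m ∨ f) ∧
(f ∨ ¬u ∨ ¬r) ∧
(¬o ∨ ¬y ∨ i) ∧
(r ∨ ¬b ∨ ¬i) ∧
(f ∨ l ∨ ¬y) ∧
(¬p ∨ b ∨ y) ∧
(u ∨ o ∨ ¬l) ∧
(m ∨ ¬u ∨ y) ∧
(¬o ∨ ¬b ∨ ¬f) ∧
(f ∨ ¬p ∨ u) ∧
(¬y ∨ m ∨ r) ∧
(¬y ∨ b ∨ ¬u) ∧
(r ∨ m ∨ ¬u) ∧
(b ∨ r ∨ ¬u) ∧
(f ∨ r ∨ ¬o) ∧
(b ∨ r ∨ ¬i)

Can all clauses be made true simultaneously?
Yes

Yes, the formula is satisfiable.

One satisfying assignment is: r=True, m=False, b=True, i=False, l=True, f=False, o=True, y=False, u=False, p=False

Verification: With this assignment, all 35 clauses evaluate to true.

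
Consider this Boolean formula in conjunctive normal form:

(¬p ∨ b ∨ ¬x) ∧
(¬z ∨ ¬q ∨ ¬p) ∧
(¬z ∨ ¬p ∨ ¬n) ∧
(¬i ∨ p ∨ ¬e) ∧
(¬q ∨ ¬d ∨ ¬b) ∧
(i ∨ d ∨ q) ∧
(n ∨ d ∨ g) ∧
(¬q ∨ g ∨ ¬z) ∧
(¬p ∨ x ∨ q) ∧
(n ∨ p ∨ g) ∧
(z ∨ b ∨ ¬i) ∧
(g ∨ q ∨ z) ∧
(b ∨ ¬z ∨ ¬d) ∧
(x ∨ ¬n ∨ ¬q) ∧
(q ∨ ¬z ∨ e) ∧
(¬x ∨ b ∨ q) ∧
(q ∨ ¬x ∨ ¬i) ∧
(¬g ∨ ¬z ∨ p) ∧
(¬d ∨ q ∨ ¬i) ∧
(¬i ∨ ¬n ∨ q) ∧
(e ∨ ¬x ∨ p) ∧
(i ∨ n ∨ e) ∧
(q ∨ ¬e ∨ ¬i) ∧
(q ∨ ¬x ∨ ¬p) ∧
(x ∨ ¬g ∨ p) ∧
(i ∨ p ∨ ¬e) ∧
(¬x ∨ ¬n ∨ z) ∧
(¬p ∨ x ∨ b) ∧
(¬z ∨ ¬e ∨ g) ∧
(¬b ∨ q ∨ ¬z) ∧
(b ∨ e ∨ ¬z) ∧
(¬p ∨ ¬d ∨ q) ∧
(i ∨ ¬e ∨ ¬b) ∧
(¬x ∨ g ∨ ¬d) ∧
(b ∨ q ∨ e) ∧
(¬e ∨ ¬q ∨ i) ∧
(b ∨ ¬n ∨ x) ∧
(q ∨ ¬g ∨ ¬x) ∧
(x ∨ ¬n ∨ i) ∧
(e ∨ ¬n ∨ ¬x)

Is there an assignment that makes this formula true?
Yes

Yes, the formula is satisfiable.

One satisfying assignment is: x=True, e=False, n=False, z=False, d=False, q=True, b=True, p=True, g=True, i=True

Verification: With this assignment, all 40 clauses evaluate to true.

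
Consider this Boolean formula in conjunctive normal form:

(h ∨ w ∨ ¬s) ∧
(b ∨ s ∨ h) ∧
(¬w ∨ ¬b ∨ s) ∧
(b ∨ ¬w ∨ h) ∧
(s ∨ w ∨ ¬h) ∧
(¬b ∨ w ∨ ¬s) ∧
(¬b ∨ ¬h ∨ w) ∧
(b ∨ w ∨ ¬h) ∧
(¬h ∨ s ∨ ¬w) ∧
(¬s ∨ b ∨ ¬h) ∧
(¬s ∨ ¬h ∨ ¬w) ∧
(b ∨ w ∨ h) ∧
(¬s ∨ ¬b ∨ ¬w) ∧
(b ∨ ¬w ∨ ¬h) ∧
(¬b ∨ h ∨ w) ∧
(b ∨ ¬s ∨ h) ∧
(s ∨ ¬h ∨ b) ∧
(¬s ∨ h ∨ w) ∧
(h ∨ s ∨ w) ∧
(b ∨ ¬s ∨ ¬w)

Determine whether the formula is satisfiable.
No

No, the formula is not satisfiable.

No assignment of truth values to the variables can make all 20 clauses true simultaneously.

The formula is UNSAT (unsatisfiable).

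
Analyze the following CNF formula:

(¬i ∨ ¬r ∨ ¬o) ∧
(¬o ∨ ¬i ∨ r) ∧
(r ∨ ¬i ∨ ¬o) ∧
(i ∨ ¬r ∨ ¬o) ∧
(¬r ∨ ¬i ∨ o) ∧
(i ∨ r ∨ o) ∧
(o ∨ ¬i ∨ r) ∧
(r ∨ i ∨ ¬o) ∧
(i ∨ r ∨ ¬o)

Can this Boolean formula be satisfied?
Yes

Yes, the formula is satisfiable.

One satisfying assignment is: r=True, o=False, i=False

Verification: With this assignment, all 9 clauses evaluate to true.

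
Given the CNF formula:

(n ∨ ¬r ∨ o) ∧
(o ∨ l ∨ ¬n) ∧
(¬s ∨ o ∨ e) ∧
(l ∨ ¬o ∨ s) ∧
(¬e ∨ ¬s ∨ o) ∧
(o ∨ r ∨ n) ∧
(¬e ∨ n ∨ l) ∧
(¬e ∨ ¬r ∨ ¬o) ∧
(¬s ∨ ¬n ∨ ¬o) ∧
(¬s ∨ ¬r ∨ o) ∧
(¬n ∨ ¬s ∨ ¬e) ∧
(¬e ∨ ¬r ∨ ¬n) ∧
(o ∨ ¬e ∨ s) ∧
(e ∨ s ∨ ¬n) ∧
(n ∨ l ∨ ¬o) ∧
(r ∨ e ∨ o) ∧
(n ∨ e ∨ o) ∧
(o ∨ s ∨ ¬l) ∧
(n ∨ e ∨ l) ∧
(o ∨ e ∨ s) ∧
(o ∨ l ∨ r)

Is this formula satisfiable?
Yes

Yes, the formula is satisfiable.

One satisfying assignment is: l=True, n=False, e=False, s=False, r=False, o=True

Verification: With this assignment, all 21 clauses evaluate to true.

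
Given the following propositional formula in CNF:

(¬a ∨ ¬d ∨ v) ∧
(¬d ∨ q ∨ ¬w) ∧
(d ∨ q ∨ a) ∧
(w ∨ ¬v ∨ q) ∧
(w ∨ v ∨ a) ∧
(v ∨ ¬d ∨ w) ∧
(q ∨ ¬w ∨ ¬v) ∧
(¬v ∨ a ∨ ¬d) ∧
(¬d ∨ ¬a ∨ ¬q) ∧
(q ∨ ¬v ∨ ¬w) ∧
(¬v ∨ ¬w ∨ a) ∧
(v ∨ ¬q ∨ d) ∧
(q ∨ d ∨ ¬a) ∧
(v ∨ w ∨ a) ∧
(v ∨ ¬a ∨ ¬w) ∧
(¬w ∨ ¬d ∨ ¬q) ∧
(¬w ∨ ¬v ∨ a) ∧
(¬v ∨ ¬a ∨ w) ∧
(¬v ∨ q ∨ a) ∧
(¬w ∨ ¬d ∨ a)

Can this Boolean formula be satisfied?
Yes

Yes, the formula is satisfiable.

One satisfying assignment is: v=True, d=False, q=True, w=False, a=False

Verification: With this assignment, all 20 clauses evaluate to true.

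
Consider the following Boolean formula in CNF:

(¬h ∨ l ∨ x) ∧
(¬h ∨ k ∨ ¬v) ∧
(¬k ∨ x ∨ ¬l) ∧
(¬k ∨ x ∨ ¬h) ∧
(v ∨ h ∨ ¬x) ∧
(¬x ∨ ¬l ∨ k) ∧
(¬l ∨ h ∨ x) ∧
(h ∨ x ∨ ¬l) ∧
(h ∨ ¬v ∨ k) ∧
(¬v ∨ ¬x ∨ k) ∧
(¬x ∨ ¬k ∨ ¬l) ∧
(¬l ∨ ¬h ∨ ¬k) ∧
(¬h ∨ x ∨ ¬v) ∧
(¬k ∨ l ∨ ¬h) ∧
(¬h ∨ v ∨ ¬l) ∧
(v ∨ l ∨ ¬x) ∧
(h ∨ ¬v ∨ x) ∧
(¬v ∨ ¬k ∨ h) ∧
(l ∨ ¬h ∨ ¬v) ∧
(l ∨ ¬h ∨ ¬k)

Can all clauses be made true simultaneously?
Yes

Yes, the formula is satisfiable.

One satisfying assignment is: l=False, k=False, h=False, v=False, x=False

Verification: With this assignment, all 20 clauses evaluate to true.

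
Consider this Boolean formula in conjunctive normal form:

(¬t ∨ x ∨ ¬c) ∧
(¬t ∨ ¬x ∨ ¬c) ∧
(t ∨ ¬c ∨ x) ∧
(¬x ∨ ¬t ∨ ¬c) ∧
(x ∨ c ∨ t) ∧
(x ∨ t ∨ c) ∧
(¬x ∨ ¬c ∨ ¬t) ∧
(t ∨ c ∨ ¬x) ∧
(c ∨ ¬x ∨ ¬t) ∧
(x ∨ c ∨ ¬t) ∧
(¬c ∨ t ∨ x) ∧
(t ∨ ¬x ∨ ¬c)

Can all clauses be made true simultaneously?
No

No, the formula is not satisfiable.

No assignment of truth values to the variables can make all 12 clauses true simultaneously.

The formula is UNSAT (unsatisfiable).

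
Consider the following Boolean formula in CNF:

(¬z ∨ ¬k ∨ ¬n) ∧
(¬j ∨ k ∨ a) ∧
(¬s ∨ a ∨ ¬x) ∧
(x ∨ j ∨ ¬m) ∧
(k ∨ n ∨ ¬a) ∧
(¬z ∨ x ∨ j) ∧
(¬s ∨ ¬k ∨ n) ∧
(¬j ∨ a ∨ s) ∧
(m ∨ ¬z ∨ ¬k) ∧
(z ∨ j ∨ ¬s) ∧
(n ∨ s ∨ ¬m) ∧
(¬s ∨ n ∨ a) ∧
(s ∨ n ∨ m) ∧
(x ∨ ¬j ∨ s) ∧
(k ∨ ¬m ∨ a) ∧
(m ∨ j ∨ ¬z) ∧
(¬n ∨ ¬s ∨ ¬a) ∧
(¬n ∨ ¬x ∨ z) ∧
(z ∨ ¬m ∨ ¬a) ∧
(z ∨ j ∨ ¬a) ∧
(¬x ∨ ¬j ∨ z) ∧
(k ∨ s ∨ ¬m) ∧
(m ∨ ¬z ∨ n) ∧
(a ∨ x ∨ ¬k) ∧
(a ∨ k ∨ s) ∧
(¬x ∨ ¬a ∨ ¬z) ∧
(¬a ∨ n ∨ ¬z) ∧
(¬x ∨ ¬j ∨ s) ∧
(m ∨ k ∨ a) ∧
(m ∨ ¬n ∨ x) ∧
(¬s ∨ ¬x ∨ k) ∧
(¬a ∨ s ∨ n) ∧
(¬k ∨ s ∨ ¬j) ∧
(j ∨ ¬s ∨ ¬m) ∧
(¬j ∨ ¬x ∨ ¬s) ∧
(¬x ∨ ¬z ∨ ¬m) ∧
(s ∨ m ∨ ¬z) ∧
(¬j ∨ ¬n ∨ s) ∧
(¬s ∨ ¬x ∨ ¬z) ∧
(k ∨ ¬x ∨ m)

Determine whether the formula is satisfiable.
No

No, the formula is not satisfiable.

No assignment of truth values to the variables can make all 40 clauses true simultaneously.

The formula is UNSAT (unsatisfiable).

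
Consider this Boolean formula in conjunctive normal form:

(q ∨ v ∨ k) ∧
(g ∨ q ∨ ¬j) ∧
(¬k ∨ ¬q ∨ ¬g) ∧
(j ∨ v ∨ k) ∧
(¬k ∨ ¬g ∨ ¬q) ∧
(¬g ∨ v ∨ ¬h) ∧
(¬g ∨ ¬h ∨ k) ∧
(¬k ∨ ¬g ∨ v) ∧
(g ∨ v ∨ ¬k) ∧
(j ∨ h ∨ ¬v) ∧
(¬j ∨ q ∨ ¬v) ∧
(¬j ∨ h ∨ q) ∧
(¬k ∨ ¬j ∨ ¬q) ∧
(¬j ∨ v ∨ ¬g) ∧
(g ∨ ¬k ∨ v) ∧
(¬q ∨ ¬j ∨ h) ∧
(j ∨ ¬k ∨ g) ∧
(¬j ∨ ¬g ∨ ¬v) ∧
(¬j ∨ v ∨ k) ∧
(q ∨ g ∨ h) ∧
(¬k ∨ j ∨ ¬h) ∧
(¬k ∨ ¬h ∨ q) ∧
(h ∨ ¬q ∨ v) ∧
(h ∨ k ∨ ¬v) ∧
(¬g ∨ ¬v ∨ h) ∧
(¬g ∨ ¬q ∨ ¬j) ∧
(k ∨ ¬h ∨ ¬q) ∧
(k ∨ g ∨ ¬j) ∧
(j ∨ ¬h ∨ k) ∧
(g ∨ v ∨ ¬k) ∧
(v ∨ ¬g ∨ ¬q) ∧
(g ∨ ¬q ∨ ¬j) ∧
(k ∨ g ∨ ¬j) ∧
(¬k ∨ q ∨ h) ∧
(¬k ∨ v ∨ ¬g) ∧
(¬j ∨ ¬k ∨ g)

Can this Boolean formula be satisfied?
No

No, the formula is not satisfiable.

No assignment of truth values to the variables can make all 36 clauses true simultaneously.

The formula is UNSAT (unsatisfiable).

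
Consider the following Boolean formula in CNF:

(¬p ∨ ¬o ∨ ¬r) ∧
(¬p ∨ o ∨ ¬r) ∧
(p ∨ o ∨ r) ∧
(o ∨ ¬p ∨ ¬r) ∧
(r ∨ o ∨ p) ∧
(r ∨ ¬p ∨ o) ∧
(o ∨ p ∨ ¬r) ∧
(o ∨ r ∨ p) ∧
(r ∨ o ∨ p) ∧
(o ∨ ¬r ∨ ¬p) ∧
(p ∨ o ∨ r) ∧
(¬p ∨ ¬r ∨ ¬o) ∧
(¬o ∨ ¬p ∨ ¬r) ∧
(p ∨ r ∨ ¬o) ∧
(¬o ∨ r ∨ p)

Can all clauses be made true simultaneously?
Yes

Yes, the formula is satisfiable.

One satisfying assignment is: r=True, o=True, p=False

Verification: With this assignment, all 15 clauses evaluate to true.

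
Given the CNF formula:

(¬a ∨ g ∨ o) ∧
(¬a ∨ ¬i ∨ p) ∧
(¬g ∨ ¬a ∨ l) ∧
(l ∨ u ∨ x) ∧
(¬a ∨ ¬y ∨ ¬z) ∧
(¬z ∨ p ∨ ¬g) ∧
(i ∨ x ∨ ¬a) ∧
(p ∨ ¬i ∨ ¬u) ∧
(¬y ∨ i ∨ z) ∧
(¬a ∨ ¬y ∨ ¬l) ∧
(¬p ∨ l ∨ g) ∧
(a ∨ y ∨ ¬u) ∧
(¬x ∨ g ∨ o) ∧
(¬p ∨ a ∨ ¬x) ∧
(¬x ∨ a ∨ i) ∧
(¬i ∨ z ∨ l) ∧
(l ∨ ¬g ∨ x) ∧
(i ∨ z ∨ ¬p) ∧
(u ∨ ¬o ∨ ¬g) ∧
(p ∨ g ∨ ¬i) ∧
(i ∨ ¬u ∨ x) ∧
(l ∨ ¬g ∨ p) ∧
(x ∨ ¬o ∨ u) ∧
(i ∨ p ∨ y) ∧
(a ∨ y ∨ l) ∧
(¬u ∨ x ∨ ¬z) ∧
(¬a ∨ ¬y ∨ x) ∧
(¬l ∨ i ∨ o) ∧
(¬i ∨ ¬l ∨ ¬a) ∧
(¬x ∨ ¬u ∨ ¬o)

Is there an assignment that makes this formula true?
Yes

Yes, the formula is satisfiable.

One satisfying assignment is: y=False, p=False, g=True, x=False, i=True, a=False, o=False, u=False, l=True, z=False

Verification: With this assignment, all 30 clauses evaluate to true.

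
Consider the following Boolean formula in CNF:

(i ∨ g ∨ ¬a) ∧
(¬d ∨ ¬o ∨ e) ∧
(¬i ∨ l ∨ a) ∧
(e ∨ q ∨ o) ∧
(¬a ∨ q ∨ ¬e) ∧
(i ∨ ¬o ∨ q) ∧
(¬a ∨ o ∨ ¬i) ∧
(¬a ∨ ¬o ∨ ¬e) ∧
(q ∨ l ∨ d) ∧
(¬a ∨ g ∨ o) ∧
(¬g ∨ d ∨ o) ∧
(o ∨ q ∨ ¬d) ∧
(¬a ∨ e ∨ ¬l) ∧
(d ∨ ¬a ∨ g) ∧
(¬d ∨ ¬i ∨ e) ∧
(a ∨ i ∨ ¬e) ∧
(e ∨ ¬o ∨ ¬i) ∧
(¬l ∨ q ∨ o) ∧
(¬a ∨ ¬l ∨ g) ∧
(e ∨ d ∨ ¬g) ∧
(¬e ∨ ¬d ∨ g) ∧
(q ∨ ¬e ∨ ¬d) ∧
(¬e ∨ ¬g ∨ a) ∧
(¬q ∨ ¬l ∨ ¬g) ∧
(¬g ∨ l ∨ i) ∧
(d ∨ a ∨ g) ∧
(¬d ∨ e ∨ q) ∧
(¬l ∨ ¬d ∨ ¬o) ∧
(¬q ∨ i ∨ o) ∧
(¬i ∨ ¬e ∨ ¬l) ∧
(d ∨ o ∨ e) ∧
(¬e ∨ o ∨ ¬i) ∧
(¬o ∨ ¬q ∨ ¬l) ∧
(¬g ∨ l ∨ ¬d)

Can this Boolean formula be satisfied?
No

No, the formula is not satisfiable.

No assignment of truth values to the variables can make all 34 clauses true simultaneously.

The formula is UNSAT (unsatisfiable).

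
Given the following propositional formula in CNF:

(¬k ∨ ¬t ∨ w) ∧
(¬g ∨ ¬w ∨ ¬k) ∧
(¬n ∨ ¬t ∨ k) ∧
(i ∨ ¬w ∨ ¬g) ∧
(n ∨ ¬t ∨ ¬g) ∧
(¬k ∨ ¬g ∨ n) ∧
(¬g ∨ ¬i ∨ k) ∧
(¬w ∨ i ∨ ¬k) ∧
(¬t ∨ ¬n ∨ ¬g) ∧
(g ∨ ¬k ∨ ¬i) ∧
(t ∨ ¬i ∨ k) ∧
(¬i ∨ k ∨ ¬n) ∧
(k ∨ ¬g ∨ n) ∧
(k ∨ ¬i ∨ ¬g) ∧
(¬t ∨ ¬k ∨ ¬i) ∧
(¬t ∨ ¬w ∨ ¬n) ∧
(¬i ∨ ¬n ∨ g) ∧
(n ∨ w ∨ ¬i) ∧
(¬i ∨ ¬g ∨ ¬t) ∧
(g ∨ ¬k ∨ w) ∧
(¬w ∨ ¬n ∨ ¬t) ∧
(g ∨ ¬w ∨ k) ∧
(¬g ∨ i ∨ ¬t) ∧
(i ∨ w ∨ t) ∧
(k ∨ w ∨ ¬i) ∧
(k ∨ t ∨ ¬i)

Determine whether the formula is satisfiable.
Yes

Yes, the formula is satisfiable.

One satisfying assignment is: n=False, i=False, g=False, k=False, t=True, w=False

Verification: With this assignment, all 26 clauses evaluate to true.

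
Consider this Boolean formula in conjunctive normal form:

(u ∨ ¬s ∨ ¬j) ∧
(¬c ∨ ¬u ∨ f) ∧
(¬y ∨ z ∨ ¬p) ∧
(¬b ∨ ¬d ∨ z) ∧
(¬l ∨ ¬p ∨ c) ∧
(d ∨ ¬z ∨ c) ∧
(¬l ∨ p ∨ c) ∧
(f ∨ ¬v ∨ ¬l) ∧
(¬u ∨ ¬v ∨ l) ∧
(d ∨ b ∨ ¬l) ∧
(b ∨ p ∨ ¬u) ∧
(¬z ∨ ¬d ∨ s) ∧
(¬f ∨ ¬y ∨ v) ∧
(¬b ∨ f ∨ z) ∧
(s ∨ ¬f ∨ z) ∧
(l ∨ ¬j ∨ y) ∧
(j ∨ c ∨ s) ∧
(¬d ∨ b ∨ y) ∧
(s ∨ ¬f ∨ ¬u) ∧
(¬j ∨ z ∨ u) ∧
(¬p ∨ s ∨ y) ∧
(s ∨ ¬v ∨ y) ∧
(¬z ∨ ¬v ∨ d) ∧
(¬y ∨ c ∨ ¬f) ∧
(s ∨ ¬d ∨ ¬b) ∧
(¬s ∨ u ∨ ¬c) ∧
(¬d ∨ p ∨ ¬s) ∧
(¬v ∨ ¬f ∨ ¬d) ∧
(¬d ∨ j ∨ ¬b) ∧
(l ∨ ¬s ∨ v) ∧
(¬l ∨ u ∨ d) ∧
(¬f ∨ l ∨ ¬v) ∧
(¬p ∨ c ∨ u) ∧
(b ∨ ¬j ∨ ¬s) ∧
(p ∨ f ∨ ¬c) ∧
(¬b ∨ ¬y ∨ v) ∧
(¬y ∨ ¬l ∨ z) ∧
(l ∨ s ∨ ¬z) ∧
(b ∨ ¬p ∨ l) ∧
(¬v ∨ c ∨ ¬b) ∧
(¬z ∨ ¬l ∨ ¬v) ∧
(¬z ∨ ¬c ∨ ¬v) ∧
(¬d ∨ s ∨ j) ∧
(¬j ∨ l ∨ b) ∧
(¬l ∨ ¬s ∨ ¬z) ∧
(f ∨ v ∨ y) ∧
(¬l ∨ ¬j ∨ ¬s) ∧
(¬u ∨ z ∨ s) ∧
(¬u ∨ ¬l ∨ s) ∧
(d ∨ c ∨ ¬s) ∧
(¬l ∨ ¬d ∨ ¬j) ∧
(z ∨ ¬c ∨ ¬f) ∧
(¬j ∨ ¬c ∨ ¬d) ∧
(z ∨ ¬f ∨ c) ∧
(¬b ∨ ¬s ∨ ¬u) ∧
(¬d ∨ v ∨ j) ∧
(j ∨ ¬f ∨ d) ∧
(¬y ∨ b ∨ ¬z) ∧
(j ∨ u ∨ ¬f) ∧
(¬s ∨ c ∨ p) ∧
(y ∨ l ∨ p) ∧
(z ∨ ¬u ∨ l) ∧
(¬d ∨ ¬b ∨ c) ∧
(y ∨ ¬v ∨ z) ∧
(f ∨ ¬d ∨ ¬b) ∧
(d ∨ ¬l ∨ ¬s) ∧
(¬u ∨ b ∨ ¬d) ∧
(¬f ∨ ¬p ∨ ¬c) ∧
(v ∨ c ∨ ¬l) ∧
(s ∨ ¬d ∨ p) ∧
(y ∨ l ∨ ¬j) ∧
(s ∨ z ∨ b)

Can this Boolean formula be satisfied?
No

No, the formula is not satisfiable.

No assignment of truth values to the variables can make all 72 clauses true simultaneously.

The formula is UNSAT (unsatisfiable).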